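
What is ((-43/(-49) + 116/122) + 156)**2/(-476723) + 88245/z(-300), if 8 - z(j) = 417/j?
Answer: 12528075832719997187/1333098602196179 ≈ 9397.7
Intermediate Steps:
z(j) = 8 - 417/j
((-43/(-49) + 116/122) + 156)**2/(-476723) + 88245/z(-300) = ((-43/(-49) + 116/122) + 156)**2/(-476723) + 88245/(8 - 417/(-300)) = ((-43*(-1/49) + 116*(1/122)) + 156)**2*(-1/476723) + 88245/(8 - 417*(-1/300)) = ((43/49 + 58/61) + 156)**2*(-1/476723) + 88245/(8 + 139/100) = (5465/2989 + 156)**2*(-1/476723) + 88245/(939/100) = (471749/2989)**2*(-1/476723) + 88245*(100/939) = (222547119001/8934121)*(-1/476723) + 2941500/313 = -222547119001/4259100965483 + 2941500/313 = 12528075832719997187/1333098602196179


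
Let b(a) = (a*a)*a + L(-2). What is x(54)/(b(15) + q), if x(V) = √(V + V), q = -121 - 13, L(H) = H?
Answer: 6*√3/3239 ≈ 0.0032085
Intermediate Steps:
b(a) = -2 + a³ (b(a) = (a*a)*a - 2 = a²*a - 2 = a³ - 2 = -2 + a³)
q = -134
x(V) = √2*√V (x(V) = √(2*V) = √2*√V)
x(54)/(b(15) + q) = (√2*√54)/((-2 + 15³) - 134) = (√2*(3*√6))/((-2 + 3375) - 134) = (6*√3)/(3373 - 134) = (6*√3)/3239 = 6*√3/3239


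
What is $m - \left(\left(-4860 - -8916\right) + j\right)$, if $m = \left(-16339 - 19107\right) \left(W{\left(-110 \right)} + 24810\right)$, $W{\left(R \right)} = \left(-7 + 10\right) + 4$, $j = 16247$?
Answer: $-879683685$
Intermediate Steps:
$W{\left(R \right)} = 7$ ($W{\left(R \right)} = 3 + 4 = 7$)
$m = -879663382$ ($m = \left(-16339 - 19107\right) \left(7 + 24810\right) = \left(-35446\right) 24817 = -879663382$)
$m - \left(\left(-4860 - -8916\right) + j\right) = -879663382 - \left(\left(-4860 - -8916\right) + 16247\right) = -879663382 - \left(\left(-4860 + 8916\right) + 16247\right) = -879663382 - \left(4056 + 16247\right) = -879663382 - 20303 = -879683685$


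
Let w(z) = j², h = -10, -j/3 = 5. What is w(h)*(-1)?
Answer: -225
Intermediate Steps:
j = -15 (j = -3*5 = -15)
w(z) = 225 (w(z) = (-15)² = 225)
w(h)*(-1) = 225*(-1) = -225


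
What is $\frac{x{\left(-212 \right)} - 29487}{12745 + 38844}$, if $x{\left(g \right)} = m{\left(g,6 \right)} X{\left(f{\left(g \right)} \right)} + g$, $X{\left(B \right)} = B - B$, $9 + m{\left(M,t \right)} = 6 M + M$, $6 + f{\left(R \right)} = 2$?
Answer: $- \frac{29699}{51589} \approx -0.57568$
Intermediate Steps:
$f{\left(R \right)} = -4$ ($f{\left(R \right)} = -6 + 2 = -4$)
$m{\left(M,t \right)} = -9 + 7 M$ ($m{\left(M,t \right)} = -9 + \left(6 M + M\right) = -9 + 7 M$)
$X{\left(B \right)} = 0$
$x{\left(g \right)} = g$ ($x{\left(g \right)} = \left(-9 + 7 g\right) 0 + g = 0 + g = g$)
$\frac{x{\left(-212 \right)} - 29487}{12745 + 38844} = \frac{-212 - 29487}{12745 + 38844} = - \frac{29699}{51589}$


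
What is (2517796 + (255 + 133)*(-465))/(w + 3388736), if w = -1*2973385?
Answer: 2337376/415351 ≈ 5.6275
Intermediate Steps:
w = -2973385
(2517796 + (255 + 133)*(-465))/(w + 3388736) = (2517796 + (255 + 133)*(-465))/(-2973385 + 3388736) = (2517796 + 388*(-465))/415351 = (2517796 - 180420)*(1/415351) = 2337376*(1/415351) = 2337376/415351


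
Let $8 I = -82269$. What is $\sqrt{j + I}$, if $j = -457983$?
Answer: $\frac{3 i \sqrt{832474}}{4} \approx 684.3 i$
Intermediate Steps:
$I = - \frac{82269}{8}$ ($I = \frac{1}{8} \left(-82269\right) = - \frac{82269}{8} \approx -10284.0$)
$\sqrt{j + I} = \sqrt{-457983 - \frac{82269}{8}} = \sqrt{- \frac{3746133}{8}} = \frac{3 i \sqrt{832474}}{4}$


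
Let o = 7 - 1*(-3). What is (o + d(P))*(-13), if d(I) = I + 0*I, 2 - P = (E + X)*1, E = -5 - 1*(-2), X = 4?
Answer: -143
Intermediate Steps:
E = -3 (E = -5 + 2 = -3)
P = 1 (P = 2 - (-3 + 4) = 2 - 1 = 1)
o = 10 (o = 7 + 3 = 10)
d(I) = I (d(I) = I + 0 = I)
(o + d(P))*(-13) = (10 + 1)*(-13) = 11*(-13) = -143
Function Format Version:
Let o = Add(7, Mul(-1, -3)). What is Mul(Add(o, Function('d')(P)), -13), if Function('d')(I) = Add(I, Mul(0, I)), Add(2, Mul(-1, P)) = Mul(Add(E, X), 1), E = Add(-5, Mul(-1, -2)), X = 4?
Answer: -143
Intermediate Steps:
E = -3 (E = Add(-5, 2) = -3)
P = 1 (P = Add(2, Mul(-1, Mul(Add(-3, 4), 1))) = Add(2, Mul(-1, Mul(1, 1))) = Add(2, Mul(-1, 1)) = Add(2, -1) = 1)
o = 10 (o = Add(7, 3) = 10)
Function('d')(I) = I (Function('d')(I) = Add(I, 0) = I)
Mul(Add(o, Function('d')(P)), -13) = Mul(Add(10, 1), -13) = Mul(11, -13) = -143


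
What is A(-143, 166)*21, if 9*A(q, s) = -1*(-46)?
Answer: 322/3 ≈ 107.33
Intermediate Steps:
A(q, s) = 46/9 (A(q, s) = (-1*(-46))/9 = (⅑)*46 = 46/9)
A(-143, 166)*21 = (46/9)*21 = 322/3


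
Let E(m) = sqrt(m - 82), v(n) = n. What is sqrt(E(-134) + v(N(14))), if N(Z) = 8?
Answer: sqrt(8 + 6*I*sqrt(6)) ≈ 3.5166 + 2.0896*I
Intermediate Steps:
E(m) = sqrt(-82 + m)
sqrt(E(-134) + v(N(14))) = sqrt(sqrt(-82 - 134) + 8) = sqrt(sqrt(-216) + 8) = sqrt(6*I*sqrt(6) + 8) = sqrt(8 + 6*I*sqrt(6))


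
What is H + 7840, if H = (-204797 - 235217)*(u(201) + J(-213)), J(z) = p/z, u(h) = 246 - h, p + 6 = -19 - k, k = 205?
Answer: -4317067490/213 ≈ -2.0268e+7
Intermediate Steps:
p = -230 (p = -6 + (-19 - 1*205) = -6 + (-19 - 205) = -6 - 224 = -230)
J(z) = -230/z
H = -4318737410/213 (H = (-204797 - 235217)*((246 - 1*201) - 230/(-213)) = -440014*((246 - 201) - 230*(-1/213)) = -440014*(45 + 230/213) = -440014*9815/213 = -4318737410/213 ≈ -2.0276e+7)
H + 7840 = -4318737410/213 + 7840 = -4317067490/213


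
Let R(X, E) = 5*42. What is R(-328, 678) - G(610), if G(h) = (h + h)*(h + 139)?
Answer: -913570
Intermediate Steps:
R(X, E) = 210
G(h) = 2*h*(139 + h) (G(h) = (2*h)*(139 + h) = 2*h*(139 + h))
R(-328, 678) - G(610) = 210 - 2*610*(139 + 610) = 210 - 2*610*749 = 210 - 1*913780 = 210 - 913780 = -913570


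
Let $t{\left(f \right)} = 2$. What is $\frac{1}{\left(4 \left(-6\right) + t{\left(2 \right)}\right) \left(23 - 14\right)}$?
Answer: $- \frac{1}{198} \approx -0.0050505$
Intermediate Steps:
$\frac{1}{\left(4 \left(-6\right) + t{\left(2 \right)}\right) \left(23 - 14\right)} = \frac{1}{\left(4 \left(-6\right) + 2\right) \left(23 - 14\right)} = \frac{1}{\left(-24 + 2\right) 9} = \frac{1}{\left(-22\right) 9} = \frac{1}{-198} = - \frac{1}{198}$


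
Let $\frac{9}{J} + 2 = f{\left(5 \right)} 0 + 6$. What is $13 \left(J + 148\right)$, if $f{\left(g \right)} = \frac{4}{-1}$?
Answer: $\frac{7813}{4} \approx 1953.3$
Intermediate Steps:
$f{\left(g \right)} = -4$ ($f{\left(g \right)} = 4 \left(-1\right) = -4$)
$J = \frac{9}{4}$ ($J = \frac{9}{-2 + \left(\left(-4\right) 0 + 6\right)} = \frac{9}{-2 + \left(0 + 6\right)} = \frac{9}{-2 + 6} = \frac{9}{4} \approx 2.25$)
$13 \left(J + 148\right) = 13 \left(\frac{9}{4} + 148\right) = 13 \cdot \frac{601}{4} = \frac{7813}{4}$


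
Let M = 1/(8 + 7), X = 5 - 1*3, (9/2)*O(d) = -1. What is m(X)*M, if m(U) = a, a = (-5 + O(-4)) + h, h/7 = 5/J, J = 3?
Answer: 58/135 ≈ 0.42963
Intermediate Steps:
O(d) = -2/9 (O(d) = (2/9)*(-1) = -2/9)
h = 35/3 (h = 7*(5/3) = 35/3 ≈ 11.667)
X = 2 (X = 5 - 3 = 2)
a = 58/9 (a = (-5 - 2/9) + 35/3 = -47/9 + 35/3 = 58/9 ≈ 6.4444)
m(U) = 58/9
M = 1/15 ≈ 0.066667
m(X)*M = (58/9)*(1/15) = 58/135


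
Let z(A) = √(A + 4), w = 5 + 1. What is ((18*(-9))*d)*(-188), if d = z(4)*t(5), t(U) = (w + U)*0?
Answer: 0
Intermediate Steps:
w = 6
z(A) = √(4 + A)
t(U) = 0 (t(U) = (6 + U)*0 = 0)
d = 0 (d = √(4 + 4)*0 = √8*0 = (2*√2)*0 = 0)
((18*(-9))*d)*(-188) = ((18*(-9))*0)*(-188) = -162*0*(-188) = 0*(-188) = 0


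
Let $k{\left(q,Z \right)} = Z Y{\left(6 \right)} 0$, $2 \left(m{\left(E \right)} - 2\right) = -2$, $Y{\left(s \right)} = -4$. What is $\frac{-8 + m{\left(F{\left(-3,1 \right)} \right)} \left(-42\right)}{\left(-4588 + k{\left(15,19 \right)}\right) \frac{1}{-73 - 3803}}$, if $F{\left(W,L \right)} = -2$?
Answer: $- \frac{48450}{1147} \approx -42.241$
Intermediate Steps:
$m{\left(E \right)} = 1$ ($m{\left(E \right)} = 2 + \frac{1}{2} \left(-2\right) = 2 - 1 = 1$)
$k{\left(q,Z \right)} = 0$ ($k{\left(q,Z \right)} = Z \left(-4\right) 0 = - 4 Z 0 = 0$)
$\frac{-8 + m{\left(F{\left(-3,1 \right)} \right)} \left(-42\right)}{\left(-4588 + k{\left(15,19 \right)}\right) \frac{1}{-73 - 3803}} = \frac{-8 + 1 \left(-42\right)}{\left(-4588 + 0\right) \frac{1}{-73 - 3803}} = \frac{-8 - 42}{\left(-4588\right) \frac{1}{-3876}} = - \frac{50}{\left(-4588\right) \left(- \frac{1}{3876}\right)} = - \frac{50}{\frac{1147}{969}} = \left(-50\right) \frac{969}{1147} = - \frac{48450}{1147}$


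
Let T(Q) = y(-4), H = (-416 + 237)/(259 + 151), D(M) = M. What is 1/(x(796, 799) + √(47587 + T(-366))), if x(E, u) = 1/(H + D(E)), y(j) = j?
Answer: -133734210/5062547831694563 + 319182134283*√5287/5062547831694563 ≈ 0.0045843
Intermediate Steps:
H = -179/410 ≈ -0.43659
T(Q) = -4
x(E, u) = 1/(-179/410 + E)
1/(x(796, 799) + √(47587 + T(-366))) = 1/(410/(-179 + 410*796) + √(47587 - 4)) = 1/(410/(-179 + 326360) + √47583) = 1/(410/326181 + 3*√5287)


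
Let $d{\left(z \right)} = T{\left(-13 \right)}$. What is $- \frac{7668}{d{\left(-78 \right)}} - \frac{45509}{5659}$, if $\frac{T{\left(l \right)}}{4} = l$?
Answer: $\frac{10256686}{73567} \approx 139.42$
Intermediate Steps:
$T{\left(l \right)} = 4 l$
$d{\left(z \right)} = -52$ ($d{\left(z \right)} = 4 \left(-13\right) = -52$)
$- \frac{7668}{d{\left(-78 \right)}} - \frac{45509}{5659} = - \frac{7668}{-52} - \frac{45509}{5659} = \left(-7668\right) \left(- \frac{1}{52}\right) - \frac{45509}{5659} = \frac{1917}{13} - \frac{45509}{5659} = \frac{10256686}{73567}$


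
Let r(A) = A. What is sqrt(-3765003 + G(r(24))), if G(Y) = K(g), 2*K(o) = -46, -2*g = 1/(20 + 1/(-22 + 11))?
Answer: I*sqrt(3765026) ≈ 1940.4*I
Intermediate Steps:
g = -11/438 (g = -1/(2*(20 + 1/(-22 + 11))) = -1/(2*(20 + 1/(-11))) = -1/(2*(20 - 1/11)) = -1/(2*219/11) = -1/2*11/219 = -11/438 ≈ -0.025114)
K(o) = -23 (K(o) = (1/2)*(-46) = -23)
G(Y) = -23
sqrt(-3765003 + G(r(24))) = sqrt(-3765003 - 23) = sqrt(-3765026) = I*sqrt(3765026)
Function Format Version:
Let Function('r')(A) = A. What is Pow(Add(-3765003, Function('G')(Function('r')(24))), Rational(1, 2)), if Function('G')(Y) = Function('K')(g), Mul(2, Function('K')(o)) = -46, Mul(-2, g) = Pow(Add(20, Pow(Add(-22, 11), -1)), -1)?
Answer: Mul(I, Pow(3765026, Rational(1, 2))) ≈ Mul(1940.4, I)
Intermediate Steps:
g = Rational(-11, 438) (g = Mul(Rational(-1, 2), Pow(Add(20, Pow(Add(-22, 11), -1)), -1)) = Mul(Rational(-1, 2), Pow(Add(20, Pow(-11, -1)), -1)) = Mul(Rational(-1, 2), Pow(Add(20, Rational(-1, 11)), -1)) = Mul(Rational(-1, 2), Pow(Rational(219, 11), -1)) = Mul(Rational(-1, 2), Rational(11, 219)) = Rational(-11, 438) ≈ -0.025114)
Function('K')(o) = -23 (Function('K')(o) = Mul(Rational(1, 2), -46) = -23)
Function('G')(Y) = -23
Pow(Add(-3765003, Function('G')(Function('r')(24))), Rational(1, 2)) = Pow(Add(-3765003, -23), Rational(1, 2)) = Pow(-3765026, Rational(1, 2)) = Mul(I, Pow(3765026, Rational(1, 2)))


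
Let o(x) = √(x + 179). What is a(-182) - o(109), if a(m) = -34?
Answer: -34 - 12*√2 ≈ -50.971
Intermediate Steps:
o(x) = √(179 + x)
a(-182) - o(109) = -34 - √(179 + 109) = -34 - √288 = -34 - 12*√2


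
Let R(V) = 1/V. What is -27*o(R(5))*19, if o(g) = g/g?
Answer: -513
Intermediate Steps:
o(g) = 1
-27*o(R(5))*19 = -27*1*19 = -27*19 = -513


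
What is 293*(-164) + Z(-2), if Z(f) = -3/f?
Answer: -96101/2 ≈ -48051.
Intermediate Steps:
293*(-164) + Z(-2) = 293*(-164) - 3/(-2) = -48052 - 3*(-1/2) = -48052 + 3/2 = -96101/2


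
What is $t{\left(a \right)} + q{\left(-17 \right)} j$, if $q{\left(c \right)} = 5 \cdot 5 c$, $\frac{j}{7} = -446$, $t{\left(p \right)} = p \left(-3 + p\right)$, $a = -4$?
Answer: $1326878$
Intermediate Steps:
$j = -3122$ ($j = 7 \left(-446\right) = -3122$)
$q{\left(c \right)} = 25 c$
$t{\left(a \right)} + q{\left(-17 \right)} j = - 4 \left(-3 - 4\right) + 25 \left(-17\right) \left(-3122\right) = \left(-4\right) \left(-7\right) - -1326850 = 28 + 1326850 = 1326878$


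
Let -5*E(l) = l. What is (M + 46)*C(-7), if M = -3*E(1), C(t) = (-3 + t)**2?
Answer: 4660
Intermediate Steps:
E(l) = -l/5
M = 3/5 (M = -(-3)/5 = -3*(-1/5) = 3/5 ≈ 0.60000)
(M + 46)*C(-7) = (3/5 + 46)*(-3 - 7)**2 = (233/5)*(-10)**2 = (233/5)*100 = 4660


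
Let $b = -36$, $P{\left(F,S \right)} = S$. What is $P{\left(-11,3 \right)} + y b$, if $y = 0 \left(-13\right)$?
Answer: $3$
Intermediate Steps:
$y = 0$
$P{\left(-11,3 \right)} + y b = 3 + 0 \left(-36\right) = 3 + 0 = 3$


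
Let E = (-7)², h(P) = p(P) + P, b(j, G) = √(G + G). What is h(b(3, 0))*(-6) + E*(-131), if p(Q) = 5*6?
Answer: -6599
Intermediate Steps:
p(Q) = 30
b(j, G) = √2*√G (b(j, G) = √(2*G) = √2*√G)
h(P) = 30 + P
E = 49
h(b(3, 0))*(-6) + E*(-131) = (30 + √2*√0)*(-6) + 49*(-131) = (30 + √2*0)*(-6) - 6419 = (30 + 0)*(-6) - 6419 = 30*(-6) - 6419 = -180 - 6419 = -6599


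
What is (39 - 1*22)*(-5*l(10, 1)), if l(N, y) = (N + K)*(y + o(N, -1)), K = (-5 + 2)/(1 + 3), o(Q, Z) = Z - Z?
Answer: -3145/4 ≈ -786.25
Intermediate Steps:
o(Q, Z) = 0
K = -3/4 ≈ -0.75000
l(N, y) = y*(-3/4 + N) (l(N, y) = (N - 3/4)*(y + 0) = (-3/4 + N)*y = y*(-3/4 + N))
(39 - 1*22)*(-5*l(10, 1)) = (39 - 1*22)*(-5*(-3 + 4*10)/4) = (39 - 22)*(-5*(-3 + 40)/4) = 17*(-5*37/4) = 17*(-185/4) = -3145/4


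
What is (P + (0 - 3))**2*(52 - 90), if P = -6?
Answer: -3078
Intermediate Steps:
(P + (0 - 3))**2*(52 - 90) = (-6 + (0 - 3))**2*(52 - 90) = (-6 - 3)**2*(-38) = (-9)**2*(-38) = 81*(-38) = -3078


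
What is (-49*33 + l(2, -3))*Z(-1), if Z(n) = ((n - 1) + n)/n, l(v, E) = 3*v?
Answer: -4833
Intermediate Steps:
Z(n) = (-1 + 2*n)/n (Z(n) = ((-1 + n) + n)/n = (-1 + 2*n)/n)
(-49*33 + l(2, -3))*Z(-1) = (-49*33 + 3*2)*(2 - 1/(-1)) = (-1617 + 6)*(2 - 1*(-1)) = -1611*(2 + 1) = -1611*3 = -4833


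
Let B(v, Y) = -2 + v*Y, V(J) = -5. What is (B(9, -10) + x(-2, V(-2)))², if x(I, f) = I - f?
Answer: 7921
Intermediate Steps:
B(v, Y) = -2 + Y*v
(B(9, -10) + x(-2, V(-2)))² = ((-2 - 10*9) + (-2 - 1*(-5)))² = ((-2 - 90) + (-2 + 5))² = (-92 + 3)² = (-89)² = 7921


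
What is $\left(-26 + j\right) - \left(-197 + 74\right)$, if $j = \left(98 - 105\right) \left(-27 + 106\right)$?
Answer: $-456$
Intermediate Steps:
$j = -553$ ($j = \left(-7\right) 79 = -553$)
$\left(-26 + j\right) - \left(-197 + 74\right) = \left(-26 - 553\right) - \left(-197 + 74\right) = -579 - -123 = -579 + 123 = -456$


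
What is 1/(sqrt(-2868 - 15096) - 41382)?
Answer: -2299/95138216 - I*sqrt(499)/285414648 ≈ -2.4165e-5 - 7.8266e-8*I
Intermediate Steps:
1/(sqrt(-2868 - 15096) - 41382) = 1/(sqrt(-17964) - 41382) = 1/(6*I*sqrt(499) - 41382) = 1/(-41382 + 6*I*sqrt(499))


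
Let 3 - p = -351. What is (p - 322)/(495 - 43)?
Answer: 8/113 ≈ 0.070796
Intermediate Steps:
p = 354 (p = 3 - 1*(-351) = 3 + 351 = 354)
(p - 322)/(495 - 43) = (354 - 322)/(495 - 43) = 32/452 = 32*(1/452) = 8/113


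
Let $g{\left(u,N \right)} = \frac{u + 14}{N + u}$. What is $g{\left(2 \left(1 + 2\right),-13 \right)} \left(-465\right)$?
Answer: $\frac{9300}{7} \approx 1328.6$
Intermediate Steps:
$g{\left(u,N \right)} = \frac{14 + u}{N + u}$
$g{\left(2 \left(1 + 2\right),-13 \right)} \left(-465\right) = \frac{14 + 2 \left(1 + 2\right)}{-13 + 2 \left(1 + 2\right)} \left(-465\right) = \frac{14 + 2 \cdot 3}{-13 + 2 \cdot 3} \left(-465\right) = \frac{14 + 6}{-13 + 6} \left(-465\right) = \frac{1}{-7} \cdot 20 \left(-465\right) = \left(- \frac{1}{7}\right) 20 \left(-465\right) = \left(- \frac{20}{7}\right) \left(-465\right) = \frac{9300}{7}$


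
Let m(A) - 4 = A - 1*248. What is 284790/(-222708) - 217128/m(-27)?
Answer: 8046494089/10058978 ≈ 799.93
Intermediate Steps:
m(A) = -244 + A (m(A) = 4 + (A - 1*248) = 4 + (A - 248) = 4 + (-248 + A) = -244 + A)
284790/(-222708) - 217128/m(-27) = 284790/(-222708) - 217128/(-244 - 27) = 284790*(-1/222708) - 217128/(-271) = -47465/37118 - 217128*(-1/271) = -47465/37118 + 217128/271 = 8046494089/10058978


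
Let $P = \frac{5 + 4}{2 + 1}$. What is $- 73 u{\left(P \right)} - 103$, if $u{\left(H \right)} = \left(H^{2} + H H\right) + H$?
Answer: $-1636$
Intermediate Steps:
$P = 3$ ($P = \frac{9}{3} = 9 \cdot \frac{1}{3} = 3$)
$u{\left(H \right)} = H + 2 H^{2}$ ($u{\left(H \right)} = \left(H^{2} + H^{2}\right) + H = 2 H^{2} + H = H + 2 H^{2}$)
$- 73 u{\left(P \right)} - 103 = - 73 \cdot 3 \left(1 + 2 \cdot 3\right) - 103 = - 73 \cdot 3 \left(1 + 6\right) - 103 = - 73 \cdot 3 \cdot 7 - 103 = \left(-73\right) 21 - 103 = -1533 - 103 = -1636$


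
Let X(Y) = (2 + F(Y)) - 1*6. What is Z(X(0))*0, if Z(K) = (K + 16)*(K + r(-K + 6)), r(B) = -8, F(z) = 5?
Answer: 0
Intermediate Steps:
X(Y) = 1 (X(Y) = (2 + 5) - 1*6 = 7 - 6 = 1)
Z(K) = (-8 + K)*(16 + K) (Z(K) = (K + 16)*(K - 8) = (16 + K)*(-8 + K) = (-8 + K)*(16 + K))
Z(X(0))*0 = (-128 + 1**2 + 8*1)*0 = (-128 + 1 + 8)*0 = -119*0 = 0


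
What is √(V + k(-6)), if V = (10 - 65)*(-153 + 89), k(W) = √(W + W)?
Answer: √(3520 + 2*I*√3) ≈ 59.33 + 0.0292*I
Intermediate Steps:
k(W) = √2*√W (k(W) = √(2*W) = √2*√W)
V = 3520 (V = -55*(-64) = 3520)
√(V + k(-6)) = √(3520 + √2*√(-6)) = √(3520 + √2*(I*√6)) = √(3520 + 2*I*√3)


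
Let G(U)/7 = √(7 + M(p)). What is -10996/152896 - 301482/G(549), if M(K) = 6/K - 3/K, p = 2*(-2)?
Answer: -23047792151/1337840 ≈ -17228.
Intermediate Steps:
p = -4
M(K) = 3/K
G(U) = 35/2 (G(U) = 7*√(7 + 3/(-4)) = 7*√(7 + 3*(-¼)) = 7*√(7 - ¾) = 7*√(25/4) = 7*(5/2) = 35/2)
-10996/152896 - 301482/G(549) = -10996/152896 - 301482/35/2 = -10996*1/152896 - 301482*2/35 = -2749/38224 - 602964/35 = -23047792151/1337840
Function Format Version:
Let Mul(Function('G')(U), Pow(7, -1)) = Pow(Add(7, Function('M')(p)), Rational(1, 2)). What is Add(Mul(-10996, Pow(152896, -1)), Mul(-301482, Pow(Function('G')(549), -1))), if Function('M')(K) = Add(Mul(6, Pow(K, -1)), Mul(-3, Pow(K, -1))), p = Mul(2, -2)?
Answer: Rational(-23047792151, 1337840) ≈ -17228.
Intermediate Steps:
p = -4
Function('M')(K) = Mul(3, Pow(K, -1))
Function('G')(U) = Rational(35, 2) (Function('G')(U) = Mul(7, Pow(Add(7, Mul(3, Pow(-4, -1))), Rational(1, 2))) = Mul(7, Pow(Add(7, Mul(3, Rational(-1, 4))), Rational(1, 2))) = Mul(7, Pow(Add(7, Rational(-3, 4)), Rational(1, 2))) = Mul(7, Pow(Rational(25, 4), Rational(1, 2))) = Mul(7, Rational(5, 2)) = Rational(35, 2))
Add(Mul(-10996, Pow(152896, -1)), Mul(-301482, Pow(Function('G')(549), -1))) = Add(Mul(-10996, Pow(152896, -1)), Mul(-301482, Pow(Rational(35, 2), -1))) = Add(Mul(-10996, Rational(1, 152896)), Mul(-301482, Rational(2, 35))) = Add(Rational(-2749, 38224), Rational(-602964, 35)) = Rational(-23047792151, 1337840)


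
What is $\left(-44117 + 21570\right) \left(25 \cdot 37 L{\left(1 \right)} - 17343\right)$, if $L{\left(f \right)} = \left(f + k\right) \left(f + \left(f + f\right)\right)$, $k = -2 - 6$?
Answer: $829008096$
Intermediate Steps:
$k = -8$ ($k = -2 - 6 = -8$)
$L{\left(f \right)} = 3 f \left(-8 + f\right)$ ($L{\left(f \right)} = \left(f - 8\right) \left(f + \left(f + f\right)\right) = \left(-8 + f\right) \left(f + 2 f\right) = \left(-8 + f\right) 3 f = 3 f \left(-8 + f\right)$)
$\left(-44117 + 21570\right) \left(25 \cdot 37 L{\left(1 \right)} - 17343\right) = \left(-44117 + 21570\right) \left(25 \cdot 37 \cdot 3 \cdot 1 \left(-8 + 1\right) - 17343\right) = - 22547 \left(925 \cdot 3 \cdot 1 \left(-7\right) - 17343\right) = - 22547 \left(925 \left(-21\right) - 17343\right) = - 22547 \left(-19425 - 17343\right) = \left(-22547\right) \left(-36768\right) = 829008096$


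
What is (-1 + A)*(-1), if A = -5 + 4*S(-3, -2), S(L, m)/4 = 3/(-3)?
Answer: 22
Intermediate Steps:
S(L, m) = -4 (S(L, m) = 4*(3/(-3)) = 4*(3*(-⅓)) = 4*(-1) = -4)
A = -21 (A = -5 + 4*(-4) = -5 - 16 = -21)
(-1 + A)*(-1) = (-1 - 21)*(-1) = -22*(-1) = 22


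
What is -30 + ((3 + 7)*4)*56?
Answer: 2210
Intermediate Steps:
-30 + ((3 + 7)*4)*56 = -30 + (10*4)*56 = -30 + 40*56 = -30 + 2240 = 2210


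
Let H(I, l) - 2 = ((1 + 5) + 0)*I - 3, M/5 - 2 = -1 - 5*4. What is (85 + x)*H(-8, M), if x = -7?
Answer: -3822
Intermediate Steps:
M = -95 (M = 10 + 5*(-1 - 5*4) = 10 + 5*(-1 - 20) = 10 + 5*(-21) = 10 - 105 = -95)
H(I, l) = -1 + 6*I (H(I, l) = 2 + (((1 + 5) + 0)*I - 3) = 2 + ((6 + 0)*I - 3) = 2 + (6*I - 3) = 2 + (-3 + 6*I) = -1 + 6*I)
(85 + x)*H(-8, M) = (85 - 7)*(-1 + 6*(-8)) = 78*(-1 - 48) = 78*(-49) = -3822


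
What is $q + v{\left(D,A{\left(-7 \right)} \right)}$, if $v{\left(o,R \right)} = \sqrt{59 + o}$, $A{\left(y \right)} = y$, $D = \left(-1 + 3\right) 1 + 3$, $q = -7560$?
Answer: $-7552$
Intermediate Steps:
$D = 5$ ($D = 2 \cdot 1 + 3 = 2 + 3 = 5$)
$q + v{\left(D,A{\left(-7 \right)} \right)} = -7560 + \sqrt{59 + 5} = -7560 + \sqrt{64} = -7560 + 8 = -7552$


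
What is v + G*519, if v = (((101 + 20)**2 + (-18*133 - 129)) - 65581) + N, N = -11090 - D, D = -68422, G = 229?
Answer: 122720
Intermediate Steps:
N = 57332 (N = -11090 - 1*(-68422) = -11090 + 68422 = 57332)
v = 3869 (v = (((101 + 20)**2 + (-18*133 - 129)) - 65581) + 57332 = ((121**2 + (-2394 - 129)) - 65581) + 57332 = ((14641 - 2523) - 65581) + 57332 = (12118 - 65581) + 57332 = -53463 + 57332 = 3869)
v + G*519 = 3869 + 229*519 = 3869 + 118851 = 122720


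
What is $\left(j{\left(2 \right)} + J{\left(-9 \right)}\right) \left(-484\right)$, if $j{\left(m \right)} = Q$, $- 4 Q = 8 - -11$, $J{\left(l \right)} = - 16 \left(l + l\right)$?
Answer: $-137093$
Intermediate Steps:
$J{\left(l \right)} = - 32 l$ ($J{\left(l \right)} = - 16 \cdot 2 l = - 32 l$)
$Q = - \frac{19}{4}$ ($Q = - \frac{8 - -11}{4} = - \frac{8 + 11}{4} = \left(- \frac{1}{4}\right) 19 = - \frac{19}{4} \approx -4.75$)
$j{\left(m \right)} = - \frac{19}{4}$
$\left(j{\left(2 \right)} + J{\left(-9 \right)}\right) \left(-484\right) = \left(- \frac{19}{4} - -288\right) \left(-484\right) = \left(- \frac{19}{4} + 288\right) \left(-484\right) = \frac{1133}{4} \left(-484\right) = -137093$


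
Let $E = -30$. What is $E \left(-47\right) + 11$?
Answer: $1421$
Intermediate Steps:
$E \left(-47\right) + 11 = \left(-30\right) \left(-47\right) + 11 = 1410 + 11 = 1421$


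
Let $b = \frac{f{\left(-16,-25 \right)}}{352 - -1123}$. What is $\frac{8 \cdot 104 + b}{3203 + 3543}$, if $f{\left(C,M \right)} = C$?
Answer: $\frac{613592}{4975175} \approx 0.12333$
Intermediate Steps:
$b = - \frac{16}{1475}$ ($b = - \frac{16}{352 - -1123} = - \frac{16}{352 + 1123} = - \frac{16}{1475} \approx -0.010847$)
$\frac{8 \cdot 104 + b}{3203 + 3543} = \frac{8 \cdot 104 - \frac{16}{1475}}{3203 + 3543} = \frac{832 - \frac{16}{1475}}{6746} = \frac{1227184}{1475} \cdot \frac{1}{6746} = \frac{613592}{4975175}$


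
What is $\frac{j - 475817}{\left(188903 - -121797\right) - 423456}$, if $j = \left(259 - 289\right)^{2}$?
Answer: $\frac{474917}{112756} \approx 4.2119$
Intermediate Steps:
$j = 900$ ($j = \left(-30\right)^{2} = 900$)
$\frac{j - 475817}{\left(188903 - -121797\right) - 423456} = \frac{900 - 475817}{\left(188903 - -121797\right) - 423456} = - \frac{474917}{\left(188903 + 121797\right) - 423456} = - \frac{474917}{310700 - 423456} = - \frac{474917}{-112756} = \left(-474917\right) \left(- \frac{1}{112756}\right) = \frac{474917}{112756}$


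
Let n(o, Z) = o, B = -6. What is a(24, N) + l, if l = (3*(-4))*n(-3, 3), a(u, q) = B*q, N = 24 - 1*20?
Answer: 12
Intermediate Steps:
N = 4 (N = 24 - 20 = 4)
a(u, q) = -6*q
l = 36 (l = (3*(-4))*(-3) = -12*(-3) = 36)
a(24, N) + l = -6*4 + 36 = -24 + 36 = 12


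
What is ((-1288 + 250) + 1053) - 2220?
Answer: -2205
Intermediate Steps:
((-1288 + 250) + 1053) - 2220 = (-1038 + 1053) - 2220 = 15 - 2220 = -2205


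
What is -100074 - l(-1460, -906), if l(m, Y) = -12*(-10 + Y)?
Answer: -111066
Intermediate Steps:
l(m, Y) = 120 - 12*Y
-100074 - l(-1460, -906) = -100074 - (120 - 12*(-906)) = -100074 - (120 + 10872) = -100074 - 1*10992 = -100074 - 10992 = -111066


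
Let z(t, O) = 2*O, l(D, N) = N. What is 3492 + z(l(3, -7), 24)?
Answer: 3540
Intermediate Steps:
3492 + z(l(3, -7), 24) = 3492 + 2*24 = 3492 + 48 = 3540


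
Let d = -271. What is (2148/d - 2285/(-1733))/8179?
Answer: -3103249/3841210097 ≈ -0.00080788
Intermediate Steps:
(2148/d - 2285/(-1733))/8179 = (2148/(-271) - 2285/(-1733))/8179 = (2148*(-1/271) - 2285*(-1/1733))*(1/8179) = (-2148/271 + 2285/1733)*(1/8179) = -3103249/469643*1/8179 = -3103249/3841210097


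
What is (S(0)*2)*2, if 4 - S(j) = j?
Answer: 16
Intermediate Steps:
S(j) = 4 - j
(S(0)*2)*2 = ((4 - 1*0)*2)*2 = ((4 + 0)*2)*2 = (4*2)*2 = 8*2 = 16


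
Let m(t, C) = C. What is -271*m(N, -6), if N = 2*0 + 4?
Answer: 1626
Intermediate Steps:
N = 4 (N = 0 + 4 = 4)
-271*m(N, -6) = -271*(-6) = 1626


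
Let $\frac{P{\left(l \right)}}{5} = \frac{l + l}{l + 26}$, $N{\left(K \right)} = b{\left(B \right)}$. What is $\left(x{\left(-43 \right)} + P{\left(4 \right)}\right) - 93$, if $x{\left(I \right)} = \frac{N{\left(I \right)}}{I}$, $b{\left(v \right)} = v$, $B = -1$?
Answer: $- \frac{11822}{129} \approx -91.643$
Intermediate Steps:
$N{\left(K \right)} = -1$
$P{\left(l \right)} = \frac{10 l}{26 + l}$ ($P{\left(l \right)} = 5 \frac{l + l}{l + 26} = 5 \frac{2 l}{26 + l} = \frac{10 l}{26 + l}$)
$x{\left(I \right)} = - \frac{1}{I}$
$\left(x{\left(-43 \right)} + P{\left(4 \right)}\right) - 93 = \left(- \frac{1}{-43} + 10 \cdot 4 \frac{1}{26 + 4}\right) - 93 = \left(\left(-1\right) \left(- \frac{1}{43}\right) + 10 \cdot 4 \cdot \frac{1}{30}\right) - 93 = \left(\frac{1}{43} + 10 \cdot 4 \cdot \frac{1}{30}\right) - 93 = \left(\frac{1}{43} + \frac{4}{3}\right) - 93 = \frac{175}{129} - 93 = - \frac{11822}{129}$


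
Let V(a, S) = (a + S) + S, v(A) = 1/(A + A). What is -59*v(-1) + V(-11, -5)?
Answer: 17/2 ≈ 8.5000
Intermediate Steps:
v(A) = 1/(2*A)
V(a, S) = a + 2*S (V(a, S) = (S + a) + S = a + 2*S)
-59*v(-1) + V(-11, -5) = -59/(2*(-1)) + (-11 + 2*(-5)) = -59*(-1)/2 + (-11 - 10) = -59*(-1/2) - 21 = 59/2 - 21 = 17/2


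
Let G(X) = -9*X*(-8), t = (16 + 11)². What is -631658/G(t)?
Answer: -315829/26244 ≈ -12.034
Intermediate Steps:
t = 729 (t = 27² = 729)
G(X) = 72*X
-631658/G(t) = -631658/(72*729) = -631658/52488 = -631658*1/52488 = -315829/26244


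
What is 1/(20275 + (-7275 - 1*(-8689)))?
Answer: 1/21689 ≈ 4.6106e-5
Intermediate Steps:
1/(20275 + (-7275 - 1*(-8689))) = 1/(20275 + (-7275 + 8689)) = 1/(20275 + 1414) = 1/21689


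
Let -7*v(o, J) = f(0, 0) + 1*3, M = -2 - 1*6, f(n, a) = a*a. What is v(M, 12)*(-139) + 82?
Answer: 991/7 ≈ 141.57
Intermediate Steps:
f(n, a) = a²
M = -8 (M = -2 - 6 = -8)
v(o, J) = -3/7 (v(o, J) = -(0² + 1*3)/7 = -(0 + 3)/7 = -⅐*3 = -3/7)
v(M, 12)*(-139) + 82 = -3/7*(-139) + 82 = 417/7 + 82 = 991/7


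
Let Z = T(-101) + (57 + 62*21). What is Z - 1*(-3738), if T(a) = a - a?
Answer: 5097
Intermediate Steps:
T(a) = 0
Z = 1359 (Z = 0 + (57 + 62*21) = 0 + (57 + 1302) = 0 + 1359 = 1359)
Z - 1*(-3738) = 1359 - 1*(-3738) = 1359 + 3738 = 5097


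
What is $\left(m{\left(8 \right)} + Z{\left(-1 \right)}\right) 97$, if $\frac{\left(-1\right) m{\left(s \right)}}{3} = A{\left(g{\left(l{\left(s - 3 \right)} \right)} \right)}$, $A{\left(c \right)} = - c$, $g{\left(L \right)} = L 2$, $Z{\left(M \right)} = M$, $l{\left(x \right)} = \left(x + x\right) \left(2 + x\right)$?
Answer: $40643$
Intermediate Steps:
$l{\left(x \right)} = 2 x \left(2 + x\right)$
$g{\left(L \right)} = 2 L$
$m{\left(s \right)} = 12 \left(-1 + s\right) \left(-3 + s\right)$ ($m{\left(s \right)} = - 3 \left(- 2 \cdot 2 \left(s - 3\right) \left(2 + \left(s - 3\right)\right)\right) = - 3 \left(- 2 \cdot 2 \left(-3 + s\right) \left(2 + \left(-3 + s\right)\right)\right) = - 3 \left(- 2 \cdot 2 \left(-3 + s\right) \left(-1 + s\right)\right) = - 3 \left(- 2 \cdot 2 \left(-1 + s\right) \left(-3 + s\right)\right) = - 3 \left(- 4 \left(-1 + s\right) \left(-3 + s\right)\right) = 12 \left(-1 + s\right) \left(-3 + s\right)$)
$\left(m{\left(8 \right)} + Z{\left(-1 \right)}\right) 97 = \left(12 \left(-1 + 8\right) \left(-3 + 8\right) - 1\right) 97 = \left(12 \cdot 7 \cdot 5 - 1\right) 97 = \left(420 - 1\right) 97 = 419 \cdot 97 = 40643$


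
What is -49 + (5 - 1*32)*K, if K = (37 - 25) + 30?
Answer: -1183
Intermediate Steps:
K = 42 (K = 12 + 30 = 42)
-49 + (5 - 1*32)*K = -49 + (5 - 1*32)*42 = -49 + (5 - 32)*42 = -49 - 27*42 = -49 - 1134 = -1183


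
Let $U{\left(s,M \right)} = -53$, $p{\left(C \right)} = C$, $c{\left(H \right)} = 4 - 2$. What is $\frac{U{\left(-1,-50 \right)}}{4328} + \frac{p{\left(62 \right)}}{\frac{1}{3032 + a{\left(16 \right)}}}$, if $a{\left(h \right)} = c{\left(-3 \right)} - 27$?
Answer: $\frac{806886299}{4328} \approx 1.8643 \cdot 10^{5}$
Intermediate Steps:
$c{\left(H \right)} = 2$
$a{\left(h \right)} = -25$ ($a{\left(h \right)} = 2 - 27 = -25$)
$\frac{U{\left(-1,-50 \right)}}{4328} + \frac{p{\left(62 \right)}}{\frac{1}{3032 + a{\left(16 \right)}}} = - \frac{53}{4328} + \frac{62}{\frac{1}{3032 - 25}} = \left(-53\right) \frac{1}{4328} + \frac{62}{\frac{1}{3007}} = - \frac{53}{4328} + 62 \frac{1}{\frac{1}{3007}} = - \frac{53}{4328} + 62 \cdot 3007 = - \frac{53}{4328} + 186434 = \frac{806886299}{4328}$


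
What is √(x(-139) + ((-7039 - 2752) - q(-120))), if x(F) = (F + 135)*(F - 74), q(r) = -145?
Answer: I*√8794 ≈ 93.776*I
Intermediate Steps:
x(F) = (-74 + F)*(135 + F) (x(F) = (135 + F)*(-74 + F) = (-74 + F)*(135 + F))
√(x(-139) + ((-7039 - 2752) - q(-120))) = √((-9990 + (-139)² + 61*(-139)) + ((-7039 - 2752) - 1*(-145))) = √((-9990 + 19321 - 8479) + (-9791 + 145)) = √(852 - 9646) = √(-8794) = I*√8794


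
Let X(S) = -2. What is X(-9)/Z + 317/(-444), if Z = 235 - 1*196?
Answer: -4417/5772 ≈ -0.76525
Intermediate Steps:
Z = 39 (Z = 235 - 196 = 39)
X(-9)/Z + 317/(-444) = -2/39 + 317/(-444) = -2*1/39 + 317*(-1/444) = -2/39 - 317/444 = -4417/5772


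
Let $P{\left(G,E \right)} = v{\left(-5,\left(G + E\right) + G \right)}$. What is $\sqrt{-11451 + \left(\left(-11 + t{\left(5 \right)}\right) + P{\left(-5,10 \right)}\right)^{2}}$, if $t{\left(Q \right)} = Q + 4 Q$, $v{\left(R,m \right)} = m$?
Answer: $i \sqrt{11255} \approx 106.09 i$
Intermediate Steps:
$t{\left(Q \right)} = 5 Q$
$P{\left(G,E \right)} = E + 2 G$ ($P{\left(G,E \right)} = \left(G + E\right) + G = \left(E + G\right) + G = E + 2 G$)
$\sqrt{-11451 + \left(\left(-11 + t{\left(5 \right)}\right) + P{\left(-5,10 \right)}\right)^{2}} = \sqrt{-11451 + \left(\left(-11 + 5 \cdot 5\right) + \left(10 + 2 \left(-5\right)\right)\right)^{2}} = \sqrt{-11451 + \left(\left(-11 + 25\right) + \left(10 - 10\right)\right)^{2}} = \sqrt{-11451 + \left(14 + 0\right)^{2}} = \sqrt{-11451 + 14^{2}} = \sqrt{-11451 + 196} = \sqrt{-11255} = i \sqrt{11255}$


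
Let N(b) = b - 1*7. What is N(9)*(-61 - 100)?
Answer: -322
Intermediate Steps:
N(b) = -7 + b (N(b) = b - 7 = -7 + b)
N(9)*(-61 - 100) = (-7 + 9)*(-61 - 100) = 2*(-161) = -322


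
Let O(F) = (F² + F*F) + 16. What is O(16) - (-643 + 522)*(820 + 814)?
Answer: 198242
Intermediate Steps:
O(F) = 16 + 2*F² (O(F) = (F² + F²) + 16 = 2*F² + 16 = 16 + 2*F²)
O(16) - (-643 + 522)*(820 + 814) = (16 + 2*16²) - (-643 + 522)*(820 + 814) = (16 + 2*256) - (-121)*1634 = (16 + 512) - 1*(-197714) = 528 + 197714 = 198242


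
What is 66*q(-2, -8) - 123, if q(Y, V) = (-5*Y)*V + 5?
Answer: -5073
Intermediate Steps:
q(Y, V) = 5 - 5*V*Y (q(Y, V) = -5*V*Y + 5 = 5 - 5*V*Y)
66*q(-2, -8) - 123 = 66*(5 - 5*(-8)*(-2)) - 123 = 66*(5 - 80) - 123 = 66*(-75) - 123 = -4950 - 123 = -5073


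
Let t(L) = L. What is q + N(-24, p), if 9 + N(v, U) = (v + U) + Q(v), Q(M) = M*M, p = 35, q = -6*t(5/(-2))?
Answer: 593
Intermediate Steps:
q = 15 (q = -30/(-2) = -30*(-1)/2 = -6*(-5/2) = 15)
Q(M) = M²
N(v, U) = -9 + U + v + v² (N(v, U) = -9 + ((v + U) + v²) = -9 + ((U + v) + v²) = -9 + (U + v + v²) = -9 + U + v + v²)
q + N(-24, p) = 15 + (-9 + 35 - 24 + (-24)²) = 15 + (-9 + 35 - 24 + 576) = 15 + 578 = 593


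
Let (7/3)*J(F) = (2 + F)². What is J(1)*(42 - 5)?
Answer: 999/7 ≈ 142.71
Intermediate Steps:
J(F) = 3*(2 + F)²/7
J(1)*(42 - 5) = (3*(2 + 1)²/7)*(42 - 5) = ((3/7)*3²)*37 = ((3/7)*9)*37 = (27/7)*37 = 999/7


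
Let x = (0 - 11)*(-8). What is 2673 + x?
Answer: 2761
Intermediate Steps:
x = 88 (x = -11*(-8) = 88)
2673 + x = 2673 + 88 = 2761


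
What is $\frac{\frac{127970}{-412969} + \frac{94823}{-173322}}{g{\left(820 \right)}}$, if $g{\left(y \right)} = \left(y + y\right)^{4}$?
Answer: $- \frac{61338975827}{517781508040593146880000} \approx -1.1846 \cdot 10^{-13}$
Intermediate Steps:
$g{\left(y \right)} = 16 y^{4}$ ($g{\left(y \right)} = \left(2 y\right)^{4} = 16 y^{4}$)
$\frac{\frac{127970}{-412969} + \frac{94823}{-173322}}{g{\left(820 \right)}} = \frac{\frac{127970}{-412969} + \frac{94823}{-173322}}{16 \cdot 820^{4}} = \frac{127970 \left(- \frac{1}{412969}\right) + 94823 \left(- \frac{1}{173322}\right)}{16 \cdot 452121760000} = \frac{- \frac{127970}{412969} - \frac{94823}{173322}}{7233948160000} = \left(- \frac{61338975827}{71576613018}\right) \frac{1}{7233948160000} = - \frac{61338975827}{517781508040593146880000}$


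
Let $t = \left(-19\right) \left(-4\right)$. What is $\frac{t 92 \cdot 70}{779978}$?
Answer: $\frac{244720}{389989} \approx 0.6275$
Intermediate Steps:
$t = 76$
$\frac{t 92 \cdot 70}{779978} = \frac{76 \cdot 92 \cdot 70}{779978} = 6992 \cdot 70 \cdot \frac{1}{779978} = 489440 \cdot \frac{1}{779978} = \frac{244720}{389989}$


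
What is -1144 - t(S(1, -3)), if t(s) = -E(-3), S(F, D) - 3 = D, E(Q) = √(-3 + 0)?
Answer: -1144 + I*√3 ≈ -1144.0 + 1.732*I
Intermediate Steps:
E(Q) = I*√3 (E(Q) = √(-3) = I*√3)
S(F, D) = 3 + D
t(s) = -I*√3
-1144 - t(S(1, -3)) = -1144 - (-1)*I*√3 = -1144 + I*√3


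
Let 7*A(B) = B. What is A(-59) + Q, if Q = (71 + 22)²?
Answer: 60484/7 ≈ 8640.6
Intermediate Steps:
Q = 8649 (Q = 93² = 8649)
A(B) = B/7
A(-59) + Q = (⅐)*(-59) + 8649 = -59/7 + 8649 = 60484/7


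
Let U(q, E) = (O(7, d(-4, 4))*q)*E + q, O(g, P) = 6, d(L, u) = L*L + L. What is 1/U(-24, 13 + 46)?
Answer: -1/8520 ≈ -0.00011737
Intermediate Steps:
d(L, u) = L + L² (d(L, u) = L² + L = L + L²)
U(q, E) = q + 6*E*q (U(q, E) = (6*q)*E + q = 6*E*q + q = q + 6*E*q)
1/U(-24, 13 + 46) = 1/(-24*(1 + 6*(13 + 46))) = 1/(-24*(1 + 6*59)) = 1/(-24*(1 + 354)) = 1/(-24*355) = 1/(-8520) = -1/8520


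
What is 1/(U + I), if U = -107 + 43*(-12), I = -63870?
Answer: -1/64493 ≈ -1.5506e-5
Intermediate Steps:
U = -623 (U = -107 - 516 = -623)
1/(U + I) = 1/(-623 - 63870) = 1/(-64493) = -1/64493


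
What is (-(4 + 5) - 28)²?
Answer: 1369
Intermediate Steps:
(-(4 + 5) - 28)² = (-1*9 - 28)² = (-9 - 28)² = (-37)² = 1369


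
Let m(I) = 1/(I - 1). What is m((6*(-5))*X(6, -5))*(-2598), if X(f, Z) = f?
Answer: 2598/181 ≈ 14.354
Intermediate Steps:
m(I) = 1/(-1 + I)
m((6*(-5))*X(6, -5))*(-2598) = -2598/(-1 + (6*(-5))*6) = -2598/(-1 - 30*6) = -2598/(-1 - 180) = -2598/(-181) = -1/181*(-2598) = 2598/181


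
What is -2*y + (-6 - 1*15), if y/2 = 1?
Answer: -25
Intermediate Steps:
y = 2 (y = 2*1 = 2)
-2*y + (-6 - 1*15) = -2*2 + (-6 - 1*15) = -4 + (-6 - 15) = -4 - 21 = -25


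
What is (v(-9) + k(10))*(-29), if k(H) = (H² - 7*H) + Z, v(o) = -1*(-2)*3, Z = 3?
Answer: -1131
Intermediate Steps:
v(o) = 6 (v(o) = 2*3 = 6)
k(H) = 3 + H² - 7*H (k(H) = (H² - 7*H) + 3 = 3 + H² - 7*H)
(v(-9) + k(10))*(-29) = (6 + (3 + 10² - 7*10))*(-29) = (6 + (3 + 100 - 70))*(-29) = (6 + 33)*(-29) = 39*(-29) = -1131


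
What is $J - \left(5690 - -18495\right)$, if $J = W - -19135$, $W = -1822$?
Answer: $-6872$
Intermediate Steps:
$J = 17313$ ($J = -1822 - -19135 = -1822 + 19135 = 17313$)
$J - \left(5690 - -18495\right) = 17313 - \left(5690 - -18495\right) = 17313 - \left(5690 + 18495\right) = 17313 - 24185 = -6872$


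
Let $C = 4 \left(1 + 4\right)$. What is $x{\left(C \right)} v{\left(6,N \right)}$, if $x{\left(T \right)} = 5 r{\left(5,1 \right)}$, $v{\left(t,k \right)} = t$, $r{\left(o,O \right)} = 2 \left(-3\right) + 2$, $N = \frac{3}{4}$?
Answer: $-120$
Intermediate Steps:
$N = \frac{3}{4}$ ($N = 3 \cdot \frac{1}{4} = \frac{3}{4} \approx 0.75$)
$r{\left(o,O \right)} = -4$ ($r{\left(o,O \right)} = -6 + 2 = -4$)
$C = 20$ ($C = 4 \cdot 5 = 20$)
$x{\left(T \right)} = -20$ ($x{\left(T \right)} = 5 \left(-4\right) = -20$)
$x{\left(C \right)} v{\left(6,N \right)} = \left(-20\right) 6 = -120$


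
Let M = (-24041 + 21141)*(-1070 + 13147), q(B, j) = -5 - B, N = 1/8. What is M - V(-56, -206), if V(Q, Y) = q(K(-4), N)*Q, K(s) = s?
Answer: -35023356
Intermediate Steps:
N = 1/8 ≈ 0.12500
V(Q, Y) = -Q (V(Q, Y) = (-5 - 1*(-4))*Q = (-5 + 4)*Q = -Q)
M = -35023300 (M = -2900*12077 = -35023300)
M - V(-56, -206) = -35023300 - (-1)*(-56) = -35023300 - 1*56 = -35023300 - 56 = -35023356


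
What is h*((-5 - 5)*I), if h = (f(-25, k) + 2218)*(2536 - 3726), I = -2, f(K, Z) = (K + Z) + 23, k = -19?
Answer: -52288600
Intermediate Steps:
f(K, Z) = 23 + K + Z
h = -2614430 (h = ((23 - 25 - 19) + 2218)*(2536 - 3726) = (-21 + 2218)*(-1190) = 2197*(-1190) = -2614430)
h*((-5 - 5)*I) = -2614430*(-5 - 5)*(-2) = -(-26144300)*(-2) = -2614430*20 = -52288600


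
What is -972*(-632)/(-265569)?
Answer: -204768/88523 ≈ -2.3132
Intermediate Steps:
-972*(-632)/(-265569) = -(-614304)*(-1)/265569 = -1*204768/88523 = -204768/88523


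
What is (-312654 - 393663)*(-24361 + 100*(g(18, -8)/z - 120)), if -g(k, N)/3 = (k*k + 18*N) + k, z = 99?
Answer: 26106182637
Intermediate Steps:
g(k, N) = -54*N - 3*k - 3*k² (g(k, N) = -3*((k*k + 18*N) + k) = -3*((k² + 18*N) + k) = -3*(k + k² + 18*N) = -54*N - 3*k - 3*k²)
(-312654 - 393663)*(-24361 + 100*(g(18, -8)/z - 120)) = (-312654 - 393663)*(-24361 + 100*((-54*(-8) - 3*18 - 3*18²)/99 - 120)) = -706317*(-24361 + 100*((432 - 54 - 3*324)*(1/99) - 120)) = -706317*(-24361 + 100*((432 - 54 - 972)*(1/99) - 120)) = -706317*(-24361 + 100*(-594*1/99 - 120)) = -706317*(-24361 + 100*(-6 - 120)) = -706317*(-24361 + 100*(-126)) = -706317*(-24361 - 12600) = -706317*(-36961) = 26106182637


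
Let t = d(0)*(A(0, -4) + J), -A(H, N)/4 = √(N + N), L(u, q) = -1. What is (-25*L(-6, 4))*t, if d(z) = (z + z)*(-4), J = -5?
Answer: 0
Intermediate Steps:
A(H, N) = -4*√2*√N (A(H, N) = -4*√(N + N) = -4*√2*√N)
d(z) = -8*z (d(z) = (2*z)*(-4) = -8*z)
t = 0 (t = (-8*0)*(-4*√2*√(-4) - 5) = 0*(-4*√2*2*I - 5) = 0*(-8*I*√2 - 5) = 0*(-5 - 8*I*√2) = 0)
(-25*L(-6, 4))*t = -25*(-1)*0 = 25*0 = 0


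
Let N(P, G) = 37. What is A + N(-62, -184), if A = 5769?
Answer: 5806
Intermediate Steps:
A + N(-62, -184) = 5769 + 37 = 5806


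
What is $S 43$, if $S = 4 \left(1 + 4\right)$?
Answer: $860$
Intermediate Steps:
$S = 20$ ($S = 4 \cdot 5 = 20$)
$S 43 = 20 \cdot 43 = 860$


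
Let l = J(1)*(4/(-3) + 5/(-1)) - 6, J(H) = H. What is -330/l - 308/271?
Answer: 256894/10027 ≈ 25.620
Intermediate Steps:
l = -37/3 (l = 1*(4/(-3) + 5/(-1)) - 6 = 1*(4*(-⅓) + 5*(-1)) - 6 = 1*(-4/3 - 5) - 6 = 1*(-19/3) - 6 = -19/3 - 6 = -37/3 ≈ -12.333)
-330/l - 308/271 = -330/(-37/3) - 308/271 = -330*(-3/37) - 308*1/271 = 990/37 - 308/271 = 256894/10027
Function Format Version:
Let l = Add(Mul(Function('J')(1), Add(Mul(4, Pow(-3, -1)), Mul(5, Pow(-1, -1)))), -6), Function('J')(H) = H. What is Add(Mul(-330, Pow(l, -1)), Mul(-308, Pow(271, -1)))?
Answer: Rational(256894, 10027) ≈ 25.620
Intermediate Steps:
l = Rational(-37, 3) (l = Add(Mul(1, Add(Mul(4, Pow(-3, -1)), Mul(5, Pow(-1, -1)))), -6) = Add(Mul(1, Add(Mul(4, Rational(-1, 3)), Mul(5, -1))), -6) = Add(Mul(1, Add(Rational(-4, 3), -5)), -6) = Add(Mul(1, Rational(-19, 3)), -6) = Add(Rational(-19, 3), -6) = Rational(-37, 3) ≈ -12.333)
Add(Mul(-330, Pow(l, -1)), Mul(-308, Pow(271, -1))) = Add(Mul(-330, Pow(Rational(-37, 3), -1)), Mul(-308, Pow(271, -1))) = Add(Mul(-330, Rational(-3, 37)), Mul(-308, Rational(1, 271))) = Add(Rational(990, 37), Rational(-308, 271)) = Rational(256894, 10027)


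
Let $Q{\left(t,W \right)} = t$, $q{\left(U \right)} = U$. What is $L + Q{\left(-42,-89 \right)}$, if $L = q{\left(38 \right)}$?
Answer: $-4$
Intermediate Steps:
$L = 38$
$L + Q{\left(-42,-89 \right)} = 38 - 42 = -4$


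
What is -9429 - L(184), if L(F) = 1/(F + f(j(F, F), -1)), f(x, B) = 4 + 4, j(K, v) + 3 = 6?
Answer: -1810369/192 ≈ -9429.0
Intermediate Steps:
j(K, v) = 3 (j(K, v) = -3 + 6 = 3)
f(x, B) = 8
L(F) = 1/(8 + F) (L(F) = 1/(F + 8) = 1/(8 + F))
-9429 - L(184) = -9429 - 1/(8 + 184) = -9429 - 1/192 = -1810369/192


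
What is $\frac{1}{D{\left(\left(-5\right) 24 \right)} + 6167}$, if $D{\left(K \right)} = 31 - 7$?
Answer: $\frac{1}{6191} \approx 0.00016152$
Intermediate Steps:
$D{\left(K \right)} = 24$
$\frac{1}{D{\left(\left(-5\right) 24 \right)} + 6167} = \frac{1}{24 + 6167} = \frac{1}{6191}$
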